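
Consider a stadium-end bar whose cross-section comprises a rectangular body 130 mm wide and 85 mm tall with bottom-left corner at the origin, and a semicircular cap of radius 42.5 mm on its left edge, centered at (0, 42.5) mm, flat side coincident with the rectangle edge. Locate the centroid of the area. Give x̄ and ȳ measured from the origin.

rectangular body: A = 130 × 85 = 11050.00, centroid at (65.00, 42.50).
semicircular end: A = ½π·42.5² = 2837.25, centroid at (-18.04, 42.50).
ΣA = 13887.25 mm², ΣAx̄ = 667072.92 mm³, ΣAȳ = 590208.16 mm³.
x̄ = 667072.92/13887.25 = 48.03 mm; ȳ = 590208.16/13887.25 = 42.50 mm.

x̄ = 48.03 mm, ȳ = 42.50 mm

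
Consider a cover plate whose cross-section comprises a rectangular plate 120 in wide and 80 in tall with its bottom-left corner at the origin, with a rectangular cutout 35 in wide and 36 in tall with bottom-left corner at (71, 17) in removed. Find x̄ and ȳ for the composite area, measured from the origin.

x̄ = 55.69 in, ȳ = 40.76 in

plate: A = 120 × 80 = 9600.00, centroid at (60.00, 40.00).
hole: A = −(35 × 36) = -1260.00, centroid at (88.50, 35.00).
ΣA = 8340.00 in², ΣAx̄ = 464490.00 in³, ΣAȳ = 339900.00 in³.
x̄ = 464490.00/8340.00 = 55.69 in; ȳ = 339900.00/8340.00 = 40.76 in.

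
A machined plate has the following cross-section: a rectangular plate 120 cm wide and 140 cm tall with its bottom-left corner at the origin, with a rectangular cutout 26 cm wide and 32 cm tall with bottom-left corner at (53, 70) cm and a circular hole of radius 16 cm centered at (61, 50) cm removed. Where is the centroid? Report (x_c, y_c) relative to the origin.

plate: A = 120 × 140 = 16800.00, centroid at (60.00, 70.00).
hole 1: A = −(26 × 32) = -832.00, centroid at (66.00, 86.00).
hole 2: A = −π·16² = -804.25, centroid at (61.00, 50.00).
ΣA = 15163.75 cm², ΣAx_c = 904028.89 cm³, ΣAy_c = 1064235.61 cm³.
x_c = 904028.89/15163.75 = 59.62 cm; y_c = 1064235.61/15163.75 = 70.18 cm.

x_c = 59.62 cm, y_c = 70.18 cm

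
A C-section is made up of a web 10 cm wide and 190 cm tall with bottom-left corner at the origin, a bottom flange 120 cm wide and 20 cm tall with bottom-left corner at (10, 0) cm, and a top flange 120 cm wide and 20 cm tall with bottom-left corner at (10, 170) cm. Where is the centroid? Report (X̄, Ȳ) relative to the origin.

X̄ = 51.57 cm, Ȳ = 95.00 cm

web: A = 10 × 190 = 1900.00, centroid at (5.00, 95.00).
bottom flange: A = 120 × 20 = 2400.00, centroid at (70.00, 10.00).
top flange: A = 120 × 20 = 2400.00, centroid at (70.00, 180.00).
ΣA = 6700.00 cm²
ΣAX̄ = (1900.00)(5.00) + (2400.00)(70.00) + (2400.00)(70.00) = 345500.00 cm³
ΣAȲ = (1900.00)(95.00) + (2400.00)(10.00) + (2400.00)(180.00) = 636500.00 cm³
X̄ = 345500.00 / 6700.00 = 51.57 cm
Ȳ = 636500.00 / 6700.00 = 95.00 cm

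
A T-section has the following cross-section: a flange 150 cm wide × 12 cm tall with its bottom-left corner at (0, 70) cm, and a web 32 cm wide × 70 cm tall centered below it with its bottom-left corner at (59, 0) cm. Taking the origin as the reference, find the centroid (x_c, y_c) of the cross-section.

x_c = 75.00 cm, y_c = 53.27 cm

web: A = 32 × 70 = 2240.00, centroid at (75.00, 35.00).
flange: A = 150 × 12 = 1800.00, centroid at (75.00, 76.00).
ΣA = 4040.00 cm², ΣAx_c = 303000.00 cm³, ΣAy_c = 215200.00 cm³.
x_c = 303000.00/4040.00 = 75.00 cm; y_c = 215200.00/4040.00 = 53.27 cm.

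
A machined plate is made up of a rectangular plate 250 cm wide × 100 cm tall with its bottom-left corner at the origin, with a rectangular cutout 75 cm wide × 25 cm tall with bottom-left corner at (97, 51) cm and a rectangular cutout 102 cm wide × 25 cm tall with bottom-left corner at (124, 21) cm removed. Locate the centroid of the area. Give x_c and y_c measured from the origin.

x_c = 117.94 cm, y_c = 50.81 cm

plate: A = 250 × 100 = 25000.00, centroid at (125.00, 50.00).
hole 1: A = −(75 × 25) = -1875.00, centroid at (134.50, 63.50).
hole 2: A = −(102 × 25) = -2550.00, centroid at (175.00, 33.50).
ΣA = 20575.00 cm²
ΣAx_c = (25000.00)(125.00) + (-1875.00)(134.50) + (-2550.00)(175.00) = 2426562.50 cm³
ΣAy_c = (25000.00)(50.00) + (-1875.00)(63.50) + (-2550.00)(33.50) = 1045512.50 cm³
x_c = 2426562.50 / 20575.00 = 117.94 cm
y_c = 1045512.50 / 20575.00 = 50.81 cm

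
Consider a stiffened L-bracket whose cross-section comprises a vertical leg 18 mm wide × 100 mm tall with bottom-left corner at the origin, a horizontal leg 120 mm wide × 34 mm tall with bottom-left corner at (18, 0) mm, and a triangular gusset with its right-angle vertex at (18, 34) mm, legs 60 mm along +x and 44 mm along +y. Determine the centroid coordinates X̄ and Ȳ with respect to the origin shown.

Part | A | x̄ᵢ | ȳᵢ | A·x̄ᵢ | A·ȳᵢ
vertical leg | 1800.00 | 9.00 | 50.00 | 16200.00 | 90000.00
horizontal leg | 4080.00 | 78.00 | 17.00 | 318240.00 | 69360.00
gusset | 1320.00 | 38.00 | 48.67 | 50160.00 | 64240.00
Σ | 7200.00 |  |  | 384600.00 | 223600.00
X̄ = 384600.00 / 7200.00 = 53.42 mm
Ȳ = 223600.00 / 7200.00 = 31.06 mm

X̄ = 53.42 mm, Ȳ = 31.06 mm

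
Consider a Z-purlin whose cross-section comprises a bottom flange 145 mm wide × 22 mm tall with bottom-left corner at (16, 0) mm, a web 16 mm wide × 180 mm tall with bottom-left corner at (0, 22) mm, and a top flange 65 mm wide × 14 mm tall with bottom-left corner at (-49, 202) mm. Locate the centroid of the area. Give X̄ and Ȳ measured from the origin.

X̄ = 41.60 mm, Ȳ = 78.49 mm

bottom flange: A = 145 × 22 = 3190.00, centroid at (88.50, 11.00).
web: A = 16 × 180 = 2880.00, centroid at (8.00, 112.00).
top flange: A = 65 × 14 = 910.00, centroid at (-16.50, 209.00).
ΣA = 6980.00 mm², ΣAX̄ = 290340.00 mm³, ΣAȲ = 547840.00 mm³.
X̄ = 290340.00/6980.00 = 41.60 mm; Ȳ = 547840.00/6980.00 = 78.49 mm.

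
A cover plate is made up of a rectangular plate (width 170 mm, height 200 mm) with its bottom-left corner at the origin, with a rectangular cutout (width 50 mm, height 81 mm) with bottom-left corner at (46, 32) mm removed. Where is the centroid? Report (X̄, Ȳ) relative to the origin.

plate: A = 170 × 200 = 34000.00, centroid at (85.00, 100.00).
hole: A = −(50 × 81) = -4050.00, centroid at (71.00, 72.50).
ΣA = 29950.00 mm²
ΣAX̄ = (34000.00)(85.00) + (-4050.00)(71.00) = 2602450.00 mm³
ΣAȲ = (34000.00)(100.00) + (-4050.00)(72.50) = 3106375.00 mm³
X̄ = 2602450.00 / 29950.00 = 86.89 mm
Ȳ = 3106375.00 / 29950.00 = 103.72 mm

X̄ = 86.89 mm, Ȳ = 103.72 mm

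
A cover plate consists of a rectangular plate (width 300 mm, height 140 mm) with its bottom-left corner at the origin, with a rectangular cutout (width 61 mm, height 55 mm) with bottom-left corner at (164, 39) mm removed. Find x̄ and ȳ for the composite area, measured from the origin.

plate: A = 300 × 140 = 42000.00, centroid at (150.00, 70.00).
hole: A = −(61 × 55) = -3355.00, centroid at (194.50, 66.50).
ΣA = 38645.00 mm²
ΣAx̄ = (42000.00)(150.00) + (-3355.00)(194.50) = 5647452.50 mm³
ΣAȳ = (42000.00)(70.00) + (-3355.00)(66.50) = 2716892.50 mm³
x̄ = 5647452.50 / 38645.00 = 146.14 mm
ȳ = 2716892.50 / 38645.00 = 70.30 mm

x̄ = 146.14 mm, ȳ = 70.30 mm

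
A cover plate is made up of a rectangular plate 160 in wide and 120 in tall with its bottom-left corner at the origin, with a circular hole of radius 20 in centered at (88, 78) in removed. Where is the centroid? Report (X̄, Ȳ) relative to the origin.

plate: A = 160 × 120 = 19200.00, centroid at (80.00, 60.00).
hole: A = −π·20² = -1256.64, centroid at (88.00, 78.00).
ΣA = 17943.36 in²
ΣAX̄ = (19200.00)(80.00) + (-1256.64)(88.00) = 1425415.94 in³
ΣAȲ = (19200.00)(60.00) + (-1256.64)(78.00) = 1053982.31 in³
X̄ = 1425415.94 / 17943.36 = 79.44 in
Ȳ = 1053982.31 / 17943.36 = 58.74 in

X̄ = 79.44 in, Ȳ = 58.74 in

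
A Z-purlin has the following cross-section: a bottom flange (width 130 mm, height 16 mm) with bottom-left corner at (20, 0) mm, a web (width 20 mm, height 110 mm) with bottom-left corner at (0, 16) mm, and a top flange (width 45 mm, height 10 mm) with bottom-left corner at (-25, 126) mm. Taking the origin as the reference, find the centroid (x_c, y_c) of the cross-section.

Part | A | x̄ᵢ | ȳᵢ | A·x̄ᵢ | A·ȳᵢ
bottom flange | 2080.00 | 85.00 | 8.00 | 176800.00 | 16640.00
web | 2200.00 | 10.00 | 71.00 | 22000.00 | 156200.00
top flange | 450.00 | -2.50 | 131.00 | -1125.00 | 58950.00
Σ | 4730.00 |  |  | 197675.00 | 231790.00
x_c = 197675.00 / 4730.00 = 41.79 mm
y_c = 231790.00 / 4730.00 = 49.00 mm

x_c = 41.79 mm, y_c = 49.00 mm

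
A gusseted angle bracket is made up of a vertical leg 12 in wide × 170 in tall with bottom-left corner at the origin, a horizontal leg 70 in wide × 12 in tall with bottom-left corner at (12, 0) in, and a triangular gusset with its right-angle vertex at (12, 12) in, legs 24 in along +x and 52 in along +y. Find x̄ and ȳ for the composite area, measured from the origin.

vertical leg: A = 12 × 170 = 2040.00, centroid at (6.00, 85.00).
horizontal leg: A = 70 × 12 = 840.00, centroid at (47.00, 6.00).
gusset: A = ½·24·52 = 624.00, centroid at (20.00, 29.33).
ΣA = 3504.00 in², ΣAx̄ = 64200.00 in³, ΣAȳ = 196744.00 in³.
x̄ = 64200.00/3504.00 = 18.32 in; ȳ = 196744.00/3504.00 = 56.15 in.

x̄ = 18.32 in, ȳ = 56.15 in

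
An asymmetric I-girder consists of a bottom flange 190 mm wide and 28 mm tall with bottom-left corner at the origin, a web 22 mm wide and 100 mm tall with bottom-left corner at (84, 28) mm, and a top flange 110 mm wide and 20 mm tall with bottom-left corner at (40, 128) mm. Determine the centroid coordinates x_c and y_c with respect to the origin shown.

bottom flange: A = 190 × 28 = 5320.00, centroid at (95.00, 14.00).
web: A = 22 × 100 = 2200.00, centroid at (95.00, 78.00).
top flange: A = 110 × 20 = 2200.00, centroid at (95.00, 138.00).
ΣA = 9720.00 mm²
ΣAx_c = (5320.00)(95.00) + (2200.00)(95.00) + (2200.00)(95.00) = 923400.00 mm³
ΣAy_c = (5320.00)(14.00) + (2200.00)(78.00) + (2200.00)(138.00) = 549680.00 mm³
x_c = 923400.00 / 9720.00 = 95.00 mm
y_c = 549680.00 / 9720.00 = 56.55 mm

x_c = 95.00 mm, y_c = 56.55 mm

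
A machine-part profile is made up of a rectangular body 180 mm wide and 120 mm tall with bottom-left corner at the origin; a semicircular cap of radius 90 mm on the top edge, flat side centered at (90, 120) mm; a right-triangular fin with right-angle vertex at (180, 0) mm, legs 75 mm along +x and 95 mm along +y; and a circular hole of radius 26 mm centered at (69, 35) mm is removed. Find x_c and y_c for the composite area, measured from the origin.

x_c = 102.70 mm, y_c = 93.60 mm

rectangular body: A = 180 × 120 = 21600.00, centroid at (90.00, 60.00).
semicircular top: A = ½π·90² = 12723.45, centroid at (90.00, 158.20).
triangular fin: A = ½·75·95 = 3562.50, centroid at (205.00, 31.67).
hole: A = −π·26² = -2123.72, centroid at (69.00, 35.00).
ΣA = 35762.23 mm², ΣAx_c = 3672886.57 mm³, ΣAy_c = 3347296.45 mm³.
x_c = 3672886.57/35762.23 = 102.70 mm; y_c = 3347296.45/35762.23 = 93.60 mm.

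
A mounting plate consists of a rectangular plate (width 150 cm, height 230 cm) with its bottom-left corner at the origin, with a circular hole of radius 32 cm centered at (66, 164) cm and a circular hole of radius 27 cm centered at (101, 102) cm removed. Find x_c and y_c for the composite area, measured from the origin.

x_c = 73.94 cm, y_c = 110.59 cm

Part | A | x̄ᵢ | ȳᵢ | A·x̄ᵢ | A·ȳᵢ
plate | 34500.00 | 75.00 | 115.00 | 2587500.00 | 3967500.00
hole 1 | -3216.99 | 66.00 | 164.00 | -212321.40 | -527586.50
hole 2 | -2290.22 | 101.00 | 102.00 | -231312.33 | -233602.55
Σ | 28992.79 |  |  | 2143866.28 | 3206310.95
x_c = 2143866.28 / 28992.79 = 73.94 cm
y_c = 3206310.95 / 28992.79 = 110.59 cm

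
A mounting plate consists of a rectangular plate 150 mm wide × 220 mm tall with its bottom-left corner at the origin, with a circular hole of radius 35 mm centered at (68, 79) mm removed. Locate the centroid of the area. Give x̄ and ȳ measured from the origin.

x̄ = 75.92 mm, ȳ = 114.09 mm

plate: A = 150 × 220 = 33000.00, centroid at (75.00, 110.00).
hole: A = −π·35² = -3848.45, centroid at (68.00, 79.00).
ΣA = 29151.55 mm²
ΣAx̄ = (33000.00)(75.00) + (-3848.45)(68.00) = 2213305.33 mm³
ΣAȳ = (33000.00)(110.00) + (-3848.45)(79.00) = 3325972.37 mm³
x̄ = 2213305.33 / 29151.55 = 75.92 mm
ȳ = 3325972.37 / 29151.55 = 114.09 mm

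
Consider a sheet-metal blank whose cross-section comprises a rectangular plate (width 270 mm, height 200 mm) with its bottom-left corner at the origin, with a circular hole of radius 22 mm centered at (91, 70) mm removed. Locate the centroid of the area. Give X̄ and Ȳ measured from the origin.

X̄ = 136.27 mm, Ȳ = 100.87 mm

plate: A = 270 × 200 = 54000.00, centroid at (135.00, 100.00).
hole: A = −π·22² = -1520.53, centroid at (91.00, 70.00).
ΣA = 52479.47 mm², ΣAX̄ = 7151631.69 mm³, ΣAȲ = 5293562.84 mm³.
X̄ = 7151631.69/52479.47 = 136.27 mm; Ȳ = 5293562.84/52479.47 = 100.87 mm.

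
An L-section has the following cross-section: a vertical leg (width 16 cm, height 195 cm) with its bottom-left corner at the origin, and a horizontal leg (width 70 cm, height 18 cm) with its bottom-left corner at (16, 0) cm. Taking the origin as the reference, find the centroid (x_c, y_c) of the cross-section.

x_c = 20.37 cm, y_c = 72.04 cm

Part | A | x̄ᵢ | ȳᵢ | A·x̄ᵢ | A·ȳᵢ
vertical leg | 3120.00 | 8.00 | 97.50 | 24960.00 | 304200.00
horizontal leg | 1260.00 | 51.00 | 9.00 | 64260.00 | 11340.00
Σ | 4380.00 |  |  | 89220.00 | 315540.00
x_c = 89220.00 / 4380.00 = 20.37 cm
y_c = 315540.00 / 4380.00 = 72.04 cm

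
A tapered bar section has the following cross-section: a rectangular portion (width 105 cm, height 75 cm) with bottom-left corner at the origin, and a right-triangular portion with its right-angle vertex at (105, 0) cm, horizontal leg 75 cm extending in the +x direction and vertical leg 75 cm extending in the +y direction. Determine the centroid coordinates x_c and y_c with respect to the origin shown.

x_c = 72.89 cm, y_c = 34.21 cm

Part | A | x̄ᵢ | ȳᵢ | A·x̄ᵢ | A·ȳᵢ
rectangular portion | 7875.00 | 52.50 | 37.50 | 413437.50 | 295312.50
triangular portion | 2812.50 | 130.00 | 25.00 | 365625.00 | 70312.50
Σ | 10687.50 |  |  | 779062.50 | 365625.00
x_c = 779062.50 / 10687.50 = 72.89 cm
y_c = 365625.00 / 10687.50 = 34.21 cm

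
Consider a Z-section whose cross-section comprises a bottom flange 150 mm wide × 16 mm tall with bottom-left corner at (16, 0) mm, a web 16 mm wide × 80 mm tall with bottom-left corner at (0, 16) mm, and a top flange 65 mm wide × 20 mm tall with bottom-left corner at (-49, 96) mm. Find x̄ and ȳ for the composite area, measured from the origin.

bottom flange: A = 150 × 16 = 2400.00, centroid at (91.00, 8.00).
web: A = 16 × 80 = 1280.00, centroid at (8.00, 56.00).
top flange: A = 65 × 20 = 1300.00, centroid at (-16.50, 106.00).
ΣA = 4980.00 mm²
ΣAx̄ = (2400.00)(91.00) + (1280.00)(8.00) + (1300.00)(-16.50) = 207190.00 mm³
ΣAȳ = (2400.00)(8.00) + (1280.00)(56.00) + (1300.00)(106.00) = 228680.00 mm³
x̄ = 207190.00 / 4980.00 = 41.60 mm
ȳ = 228680.00 / 4980.00 = 45.92 mm

x̄ = 41.60 mm, ȳ = 45.92 mm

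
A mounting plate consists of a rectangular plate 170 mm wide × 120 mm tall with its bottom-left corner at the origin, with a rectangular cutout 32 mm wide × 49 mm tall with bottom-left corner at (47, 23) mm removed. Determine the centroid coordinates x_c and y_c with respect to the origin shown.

x_c = 86.83 mm, y_c = 61.04 mm

plate: A = 170 × 120 = 20400.00, centroid at (85.00, 60.00).
hole: A = −(32 × 49) = -1568.00, centroid at (63.00, 47.50).
ΣA = 18832.00 mm²
ΣAx_c = (20400.00)(85.00) + (-1568.00)(63.00) = 1635216.00 mm³
ΣAy_c = (20400.00)(60.00) + (-1568.00)(47.50) = 1149520.00 mm³
x_c = 1635216.00 / 18832.00 = 86.83 mm
y_c = 1149520.00 / 18832.00 = 61.04 mm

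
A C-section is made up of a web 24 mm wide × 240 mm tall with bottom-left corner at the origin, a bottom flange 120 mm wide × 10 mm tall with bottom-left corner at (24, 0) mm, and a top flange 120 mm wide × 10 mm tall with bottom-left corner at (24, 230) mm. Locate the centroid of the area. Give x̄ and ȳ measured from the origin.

web: A = 24 × 240 = 5760.00, centroid at (12.00, 120.00).
bottom flange: A = 120 × 10 = 1200.00, centroid at (84.00, 5.00).
top flange: A = 120 × 10 = 1200.00, centroid at (84.00, 235.00).
ΣA = 8160.00 mm²
ΣAx̄ = (5760.00)(12.00) + (1200.00)(84.00) + (1200.00)(84.00) = 270720.00 mm³
ΣAȳ = (5760.00)(120.00) + (1200.00)(5.00) + (1200.00)(235.00) = 979200.00 mm³
x̄ = 270720.00 / 8160.00 = 33.18 mm
ȳ = 979200.00 / 8160.00 = 120.00 mm

x̄ = 33.18 mm, ȳ = 120.00 mm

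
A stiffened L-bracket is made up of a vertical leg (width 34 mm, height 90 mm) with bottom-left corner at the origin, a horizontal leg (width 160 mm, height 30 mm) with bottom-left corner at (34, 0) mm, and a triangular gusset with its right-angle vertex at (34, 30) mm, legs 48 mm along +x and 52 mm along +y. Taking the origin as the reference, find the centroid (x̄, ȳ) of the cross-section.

vertical leg: A = 34 × 90 = 3060.00, centroid at (17.00, 45.00).
horizontal leg: A = 160 × 30 = 4800.00, centroid at (114.00, 15.00).
gusset: A = ½·48·52 = 1248.00, centroid at (50.00, 47.33).
ΣA = 9108.00 mm², ΣAx̄ = 661620.00 mm³, ΣAȳ = 268772.00 mm³.
x̄ = 661620.00/9108.00 = 72.64 mm; ȳ = 268772.00/9108.00 = 29.51 mm.

x̄ = 72.64 mm, ȳ = 29.51 mm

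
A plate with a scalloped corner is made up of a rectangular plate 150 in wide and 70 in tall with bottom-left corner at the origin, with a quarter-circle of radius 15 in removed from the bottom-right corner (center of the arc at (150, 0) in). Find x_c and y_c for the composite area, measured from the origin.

plate: A = 150 × 70 = 10500.00, centroid at (75.00, 35.00).
removed quarter-circle: A = −¼π·15² = -176.71, centroid at (143.63, 6.37).
ΣA = 10323.29 in², ΣAx_c = 762117.81 in³, ΣAy_c = 366375.00 in³.
x_c = 762117.81/10323.29 = 73.83 in; y_c = 366375.00/10323.29 = 35.49 in.

x_c = 73.83 in, y_c = 35.49 in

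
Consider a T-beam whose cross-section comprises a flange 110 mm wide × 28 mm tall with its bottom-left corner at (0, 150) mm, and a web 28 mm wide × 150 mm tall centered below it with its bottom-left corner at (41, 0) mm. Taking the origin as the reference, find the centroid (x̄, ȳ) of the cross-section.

x̄ = 55.00 mm, ȳ = 112.65 mm

web: A = 28 × 150 = 4200.00, centroid at (55.00, 75.00).
flange: A = 110 × 28 = 3080.00, centroid at (55.00, 164.00).
ΣA = 7280.00 mm²
ΣAx̄ = (4200.00)(55.00) + (3080.00)(55.00) = 400400.00 mm³
ΣAȳ = (4200.00)(75.00) + (3080.00)(164.00) = 820120.00 mm³
x̄ = 400400.00 / 7280.00 = 55.00 mm
ȳ = 820120.00 / 7280.00 = 112.65 mm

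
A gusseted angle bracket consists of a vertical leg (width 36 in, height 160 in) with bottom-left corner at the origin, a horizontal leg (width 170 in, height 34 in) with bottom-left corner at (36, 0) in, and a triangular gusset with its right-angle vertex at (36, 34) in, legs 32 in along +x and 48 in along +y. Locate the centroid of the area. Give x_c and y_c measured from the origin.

vertical leg: A = 36 × 160 = 5760.00, centroid at (18.00, 80.00).
horizontal leg: A = 170 × 34 = 5780.00, centroid at (121.00, 17.00).
gusset: A = ½·32·48 = 768.00, centroid at (46.67, 50.00).
ΣA = 12308.00 in², ΣAx_c = 838900.00 in³, ΣAy_c = 597460.00 in³.
x_c = 838900.00/12308.00 = 68.16 in; y_c = 597460.00/12308.00 = 48.54 in.

x_c = 68.16 in, y_c = 48.54 in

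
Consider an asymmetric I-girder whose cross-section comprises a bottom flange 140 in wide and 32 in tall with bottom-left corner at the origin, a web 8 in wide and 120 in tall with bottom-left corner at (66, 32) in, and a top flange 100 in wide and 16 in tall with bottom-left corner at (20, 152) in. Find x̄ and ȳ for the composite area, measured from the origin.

x̄ = 70.00 in, ȳ = 59.09 in

bottom flange: A = 140 × 32 = 4480.00, centroid at (70.00, 16.00).
web: A = 8 × 120 = 960.00, centroid at (70.00, 92.00).
top flange: A = 100 × 16 = 1600.00, centroid at (70.00, 160.00).
ΣA = 7040.00 in²
ΣAx̄ = (4480.00)(70.00) + (960.00)(70.00) + (1600.00)(70.00) = 492800.00 in³
ΣAȳ = (4480.00)(16.00) + (960.00)(92.00) + (1600.00)(160.00) = 416000.00 in³
x̄ = 492800.00 / 7040.00 = 70.00 in
ȳ = 416000.00 / 7040.00 = 59.09 in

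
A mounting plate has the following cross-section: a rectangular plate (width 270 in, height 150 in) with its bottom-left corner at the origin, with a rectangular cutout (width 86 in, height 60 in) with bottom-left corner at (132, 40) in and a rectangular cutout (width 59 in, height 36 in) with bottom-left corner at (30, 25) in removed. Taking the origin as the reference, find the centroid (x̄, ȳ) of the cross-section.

plate: A = 270 × 150 = 40500.00, centroid at (135.00, 75.00).
hole 1: A = −(86 × 60) = -5160.00, centroid at (175.00, 70.00).
hole 2: A = −(59 × 36) = -2124.00, centroid at (59.50, 43.00).
ΣA = 33216.00 in²
ΣAx̄ = (40500.00)(135.00) + (-5160.00)(175.00) + (-2124.00)(59.50) = 4438122.00 in³
ΣAȳ = (40500.00)(75.00) + (-5160.00)(70.00) + (-2124.00)(43.00) = 2584968.00 in³
x̄ = 4438122.00 / 33216.00 = 133.61 in
ȳ = 2584968.00 / 33216.00 = 77.82 in

x̄ = 133.61 in, ȳ = 77.82 in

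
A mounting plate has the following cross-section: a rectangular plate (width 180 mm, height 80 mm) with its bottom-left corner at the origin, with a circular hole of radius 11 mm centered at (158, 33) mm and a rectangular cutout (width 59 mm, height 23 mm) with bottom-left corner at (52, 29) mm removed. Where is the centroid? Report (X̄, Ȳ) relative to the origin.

X̄ = 88.87 mm, Ȳ = 40.16 mm

plate: A = 180 × 80 = 14400.00, centroid at (90.00, 40.00).
hole 1: A = −π·11² = -380.13, centroid at (158.00, 33.00).
hole 2: A = −(59 × 23) = -1357.00, centroid at (81.50, 40.50).
ΣA = 12662.87 mm², ΣAX̄ = 1125343.53 mm³, ΣAȲ = 508497.12 mm³.
X̄ = 1125343.53/12662.87 = 88.87 mm; Ȳ = 508497.12/12662.87 = 40.16 mm.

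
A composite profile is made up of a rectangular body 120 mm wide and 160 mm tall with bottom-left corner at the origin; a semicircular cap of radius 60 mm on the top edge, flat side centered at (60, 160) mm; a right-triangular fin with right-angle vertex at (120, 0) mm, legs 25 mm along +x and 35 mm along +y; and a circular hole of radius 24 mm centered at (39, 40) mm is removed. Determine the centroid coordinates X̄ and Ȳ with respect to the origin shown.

rectangular body: A = 120 × 160 = 19200.00, centroid at (60.00, 80.00).
semicircular top: A = ½π·60² = 5654.87, centroid at (60.00, 185.46).
triangular fin: A = ½·25·35 = 437.50, centroid at (128.33, 11.67).
hole: A = −π·24² = -1809.56, centroid at (39.00, 40.00).
ΣA = 23482.81 mm², ΣAX̄ = 1476865.10 mm³, ΣAȲ = 2517500.56 mm³.
X̄ = 1476865.10/23482.81 = 62.89 mm; Ȳ = 2517500.56/23482.81 = 107.21 mm.

X̄ = 62.89 mm, Ȳ = 107.21 mm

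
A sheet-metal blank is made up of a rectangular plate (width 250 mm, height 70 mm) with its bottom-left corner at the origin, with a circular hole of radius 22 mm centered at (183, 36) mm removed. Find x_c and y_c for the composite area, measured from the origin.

x_c = 119.48 mm, y_c = 34.90 mm

Part | A | x̄ᵢ | ȳᵢ | A·x̄ᵢ | A·ȳᵢ
plate | 17500.00 | 125.00 | 35.00 | 2187500.00 | 612500.00
hole | -1520.53 | 183.00 | 36.00 | -278257.14 | -54739.11
Σ | 15979.47 |  |  | 1909242.86 | 557760.89
x_c = 1909242.86 / 15979.47 = 119.48 mm
y_c = 557760.89 / 15979.47 = 34.90 mm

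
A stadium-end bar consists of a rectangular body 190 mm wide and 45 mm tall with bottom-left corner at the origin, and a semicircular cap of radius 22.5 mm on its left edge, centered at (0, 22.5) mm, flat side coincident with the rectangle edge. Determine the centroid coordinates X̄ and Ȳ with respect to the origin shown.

X̄ = 86.10 mm, Ȳ = 22.50 mm

rectangular body: A = 190 × 45 = 8550.00, centroid at (95.00, 22.50).
semicircular end: A = ½π·22.5² = 795.22, centroid at (-9.55, 22.50).
ΣA = 9345.22 mm²
ΣAX̄ = (8550.00)(95.00) + (795.22)(-9.55) = 804656.25 mm³
ΣAȲ = (8550.00)(22.50) + (795.22)(22.50) = 210267.35 mm³
X̄ = 804656.25 / 9345.22 = 86.10 mm
Ȳ = 210267.35 / 9345.22 = 22.50 mm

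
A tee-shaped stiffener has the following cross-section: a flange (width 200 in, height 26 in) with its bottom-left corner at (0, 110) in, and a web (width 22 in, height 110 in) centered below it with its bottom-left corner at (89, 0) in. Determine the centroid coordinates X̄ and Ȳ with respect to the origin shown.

X̄ = 100.00 in, Ȳ = 101.40 in

web: A = 22 × 110 = 2420.00, centroid at (100.00, 55.00).
flange: A = 200 × 26 = 5200.00, centroid at (100.00, 123.00).
ΣA = 7620.00 in²
ΣAX̄ = (2420.00)(100.00) + (5200.00)(100.00) = 762000.00 in³
ΣAȲ = (2420.00)(55.00) + (5200.00)(123.00) = 772700.00 in³
X̄ = 762000.00 / 7620.00 = 100.00 in
Ȳ = 772700.00 / 7620.00 = 101.40 in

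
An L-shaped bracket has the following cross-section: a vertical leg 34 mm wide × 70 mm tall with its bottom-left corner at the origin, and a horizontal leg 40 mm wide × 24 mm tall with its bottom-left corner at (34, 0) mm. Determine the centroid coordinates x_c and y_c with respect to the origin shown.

vertical leg: A = 34 × 70 = 2380.00, centroid at (17.00, 35.00).
horizontal leg: A = 40 × 24 = 960.00, centroid at (54.00, 12.00).
ΣA = 3340.00 mm²
ΣAx_c = (2380.00)(17.00) + (960.00)(54.00) = 92300.00 mm³
ΣAy_c = (2380.00)(35.00) + (960.00)(12.00) = 94820.00 mm³
x_c = 92300.00 / 3340.00 = 27.63 mm
y_c = 94820.00 / 3340.00 = 28.39 mm

x_c = 27.63 mm, y_c = 28.39 mm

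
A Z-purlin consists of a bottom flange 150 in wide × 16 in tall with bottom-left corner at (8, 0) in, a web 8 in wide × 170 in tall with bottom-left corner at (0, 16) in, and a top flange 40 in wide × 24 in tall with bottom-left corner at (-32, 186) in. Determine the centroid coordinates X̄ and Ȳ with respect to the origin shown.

X̄ = 40.92 in, Ȳ = 73.44 in

bottom flange: A = 150 × 16 = 2400.00, centroid at (83.00, 8.00).
web: A = 8 × 170 = 1360.00, centroid at (4.00, 101.00).
top flange: A = 40 × 24 = 960.00, centroid at (-12.00, 198.00).
ΣA = 4720.00 in², ΣAX̄ = 193120.00 in³, ΣAȲ = 346640.00 in³.
X̄ = 193120.00/4720.00 = 40.92 in; Ȳ = 346640.00/4720.00 = 73.44 in.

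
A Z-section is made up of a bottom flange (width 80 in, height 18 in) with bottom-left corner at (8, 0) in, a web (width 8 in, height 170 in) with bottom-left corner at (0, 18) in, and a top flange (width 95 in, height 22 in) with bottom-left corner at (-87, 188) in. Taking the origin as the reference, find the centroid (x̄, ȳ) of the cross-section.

x̄ = -1.63 in, ȳ = 116.35 in

bottom flange: A = 80 × 18 = 1440.00, centroid at (48.00, 9.00).
web: A = 8 × 170 = 1360.00, centroid at (4.00, 103.00).
top flange: A = 95 × 22 = 2090.00, centroid at (-39.50, 199.00).
ΣA = 4890.00 in²
ΣAx̄ = (1440.00)(48.00) + (1360.00)(4.00) + (2090.00)(-39.50) = -7995.00 in³
ΣAȳ = (1440.00)(9.00) + (1360.00)(103.00) + (2090.00)(199.00) = 568950.00 in³
x̄ = -7995.00 / 4890.00 = -1.63 in
ȳ = 568950.00 / 4890.00 = 116.35 in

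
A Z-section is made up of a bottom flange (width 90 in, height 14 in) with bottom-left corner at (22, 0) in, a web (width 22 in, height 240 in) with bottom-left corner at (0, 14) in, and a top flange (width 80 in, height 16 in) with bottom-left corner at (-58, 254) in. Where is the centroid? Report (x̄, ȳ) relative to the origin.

Part | A | x̄ᵢ | ȳᵢ | A·x̄ᵢ | A·ȳᵢ
bottom flange | 1260.00 | 67.00 | 7.00 | 84420.00 | 8820.00
web | 5280.00 | 11.00 | 134.00 | 58080.00 | 707520.00
top flange | 1280.00 | -18.00 | 262.00 | -23040.00 | 335360.00
Σ | 7820.00 |  |  | 119460.00 | 1051700.00
x̄ = 119460.00 / 7820.00 = 15.28 in
ȳ = 1051700.00 / 7820.00 = 134.49 in

x̄ = 15.28 in, ȳ = 134.49 in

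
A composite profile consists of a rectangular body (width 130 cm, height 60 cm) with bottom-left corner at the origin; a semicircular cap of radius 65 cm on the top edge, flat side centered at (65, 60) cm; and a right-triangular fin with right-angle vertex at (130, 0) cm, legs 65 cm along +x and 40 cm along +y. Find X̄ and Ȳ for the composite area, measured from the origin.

X̄ = 72.16 cm, Ȳ = 52.91 cm

rectangular body: A = 130 × 60 = 7800.00, centroid at (65.00, 30.00).
semicircular top: A = ½π·65² = 6636.61, centroid at (65.00, 87.59).
triangular fin: A = ½·65·40 = 1300.00, centroid at (151.67, 13.33).
ΣA = 15736.61 cm²
ΣAX̄ = (7800.00)(65.00) + (6636.61)(65.00) + (1300.00)(151.67) = 1135546.61 cm³
ΣAȲ = (7800.00)(30.00) + (6636.61)(87.59) + (1300.00)(13.33) = 832613.54 cm³
X̄ = 1135546.61 / 15736.61 = 72.16 cm
Ȳ = 832613.54 / 15736.61 = 52.91 cm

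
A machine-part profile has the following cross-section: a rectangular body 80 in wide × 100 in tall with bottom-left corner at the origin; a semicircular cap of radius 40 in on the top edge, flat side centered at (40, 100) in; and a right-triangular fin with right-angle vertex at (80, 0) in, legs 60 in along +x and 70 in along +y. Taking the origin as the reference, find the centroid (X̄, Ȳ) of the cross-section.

rectangular body: A = 80 × 100 = 8000.00, centroid at (40.00, 50.00).
semicircular top: A = ½π·40² = 2513.27, centroid at (40.00, 116.98).
triangular fin: A = ½·60·70 = 2100.00, centroid at (100.00, 23.33).
ΣA = 12613.27 in²
ΣAX̄ = (8000.00)(40.00) + (2513.27)(40.00) + (2100.00)(100.00) = 630530.96 in³
ΣAȲ = (8000.00)(50.00) + (2513.27)(116.98) + (2100.00)(23.33) = 742994.08 in³
X̄ = 630530.96 / 12613.27 = 49.99 in
Ȳ = 742994.08 / 12613.27 = 58.91 in

X̄ = 49.99 in, Ȳ = 58.91 in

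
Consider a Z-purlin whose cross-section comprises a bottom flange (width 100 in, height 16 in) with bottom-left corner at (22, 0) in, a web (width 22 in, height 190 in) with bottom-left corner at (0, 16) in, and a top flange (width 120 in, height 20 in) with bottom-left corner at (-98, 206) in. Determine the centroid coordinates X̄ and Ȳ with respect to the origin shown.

X̄ = 8.56 in, Ȳ = 121.66 in

bottom flange: A = 100 × 16 = 1600.00, centroid at (72.00, 8.00).
web: A = 22 × 190 = 4180.00, centroid at (11.00, 111.00).
top flange: A = 120 × 20 = 2400.00, centroid at (-38.00, 216.00).
ΣA = 8180.00 in², ΣAX̄ = 69980.00 in³, ΣAȲ = 995180.00 in³.
X̄ = 69980.00/8180.00 = 8.56 in; Ȳ = 995180.00/8180.00 = 121.66 in.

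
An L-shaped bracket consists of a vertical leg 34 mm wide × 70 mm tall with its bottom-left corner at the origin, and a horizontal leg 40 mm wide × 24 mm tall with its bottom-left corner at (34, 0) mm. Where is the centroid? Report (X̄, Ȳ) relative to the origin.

vertical leg: A = 34 × 70 = 2380.00, centroid at (17.00, 35.00).
horizontal leg: A = 40 × 24 = 960.00, centroid at (54.00, 12.00).
ΣA = 3340.00 mm²
ΣAX̄ = (2380.00)(17.00) + (960.00)(54.00) = 92300.00 mm³
ΣAȲ = (2380.00)(35.00) + (960.00)(12.00) = 94820.00 mm³
X̄ = 92300.00 / 3340.00 = 27.63 mm
Ȳ = 94820.00 / 3340.00 = 28.39 mm

X̄ = 27.63 mm, Ȳ = 28.39 mm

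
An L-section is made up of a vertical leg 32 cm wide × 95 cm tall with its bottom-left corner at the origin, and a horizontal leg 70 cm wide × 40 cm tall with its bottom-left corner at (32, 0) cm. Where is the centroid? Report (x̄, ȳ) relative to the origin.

x̄ = 40.45 cm, ȳ = 34.32 cm

vertical leg: A = 32 × 95 = 3040.00, centroid at (16.00, 47.50).
horizontal leg: A = 70 × 40 = 2800.00, centroid at (67.00, 20.00).
ΣA = 5840.00 cm²
ΣAx̄ = (3040.00)(16.00) + (2800.00)(67.00) = 236240.00 cm³
ΣAȳ = (3040.00)(47.50) + (2800.00)(20.00) = 200400.00 cm³
x̄ = 236240.00 / 5840.00 = 40.45 cm
ȳ = 200400.00 / 5840.00 = 34.32 cm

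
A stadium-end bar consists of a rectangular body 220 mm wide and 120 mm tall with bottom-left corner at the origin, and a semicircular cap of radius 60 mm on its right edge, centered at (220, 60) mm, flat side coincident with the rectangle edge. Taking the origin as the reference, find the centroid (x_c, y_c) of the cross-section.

rectangular body: A = 220 × 120 = 26400.00, centroid at (110.00, 60.00).
semicircular end: A = ½π·60² = 5654.87, centroid at (245.46, 60.00).
ΣA = 32054.87 mm², ΣAx_c = 4292070.69 mm³, ΣAy_c = 1923292.01 mm³.
x_c = 4292070.69/32054.87 = 133.90 mm; y_c = 1923292.01/32054.87 = 60.00 mm.

x_c = 133.90 mm, y_c = 60.00 mm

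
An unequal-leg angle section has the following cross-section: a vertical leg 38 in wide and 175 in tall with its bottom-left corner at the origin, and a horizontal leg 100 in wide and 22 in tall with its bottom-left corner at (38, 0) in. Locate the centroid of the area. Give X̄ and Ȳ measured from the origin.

X̄ = 36.15 in, Ȳ = 68.48 in

Part | A | x̄ᵢ | ȳᵢ | A·x̄ᵢ | A·ȳᵢ
vertical leg | 6650.00 | 19.00 | 87.50 | 126350.00 | 581875.00
horizontal leg | 2200.00 | 88.00 | 11.00 | 193600.00 | 24200.00
Σ | 8850.00 |  |  | 319950.00 | 606075.00
X̄ = 319950.00 / 8850.00 = 36.15 in
Ȳ = 606075.00 / 8850.00 = 68.48 in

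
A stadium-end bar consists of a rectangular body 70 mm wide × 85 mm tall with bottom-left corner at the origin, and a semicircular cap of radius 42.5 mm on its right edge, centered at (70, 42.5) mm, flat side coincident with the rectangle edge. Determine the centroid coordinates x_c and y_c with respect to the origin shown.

x_c = 52.12 mm, y_c = 42.50 mm

rectangular body: A = 70 × 85 = 5950.00, centroid at (35.00, 42.50).
semicircular end: A = ½π·42.5² = 2837.25, centroid at (88.04, 42.50).
ΣA = 8787.25 mm²
ΣAx_c = (5950.00)(35.00) + (2837.25)(88.04) = 458034.64 mm³
ΣAy_c = (5950.00)(42.50) + (2837.25)(42.50) = 373458.16 mm³
x_c = 458034.64 / 8787.25 = 52.12 mm
y_c = 373458.16 / 8787.25 = 42.50 mm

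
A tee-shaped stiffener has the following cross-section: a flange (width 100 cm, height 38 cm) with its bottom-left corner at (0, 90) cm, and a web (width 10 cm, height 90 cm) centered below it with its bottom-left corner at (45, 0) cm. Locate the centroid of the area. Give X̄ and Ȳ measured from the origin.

X̄ = 50.00 cm, Ȳ = 96.74 cm

web: A = 10 × 90 = 900.00, centroid at (50.00, 45.00).
flange: A = 100 × 38 = 3800.00, centroid at (50.00, 109.00).
ΣA = 4700.00 cm²
ΣAX̄ = (900.00)(50.00) + (3800.00)(50.00) = 235000.00 cm³
ΣAȲ = (900.00)(45.00) + (3800.00)(109.00) = 454700.00 cm³
X̄ = 235000.00 / 4700.00 = 50.00 cm
Ȳ = 454700.00 / 4700.00 = 96.74 cm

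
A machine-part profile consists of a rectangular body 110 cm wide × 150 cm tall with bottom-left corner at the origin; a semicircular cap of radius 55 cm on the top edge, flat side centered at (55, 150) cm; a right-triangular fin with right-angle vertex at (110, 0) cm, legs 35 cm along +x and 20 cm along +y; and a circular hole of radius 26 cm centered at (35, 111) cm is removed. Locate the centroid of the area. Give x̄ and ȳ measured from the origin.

rectangular body: A = 110 × 150 = 16500.00, centroid at (55.00, 75.00).
semicircular top: A = ½π·55² = 4751.66, centroid at (55.00, 173.34).
triangular fin: A = ½·35·20 = 350.00, centroid at (121.67, 6.67).
hole: A = −π·26² = -2123.72, centroid at (35.00, 111.00).
ΣA = 19477.94 cm²
ΣAx̄ = (16500.00)(55.00) + (4751.66)(55.00) + (350.00)(121.67) + (-2123.72)(35.00) = 1137094.49 cm³
ΣAȳ = (16500.00)(75.00) + (4751.66)(173.34) + (350.00)(6.67) + (-2123.72)(111.00) = 1827766.29 cm³
x̄ = 1137094.49 / 19477.94 = 58.38 cm
ȳ = 1827766.29 / 19477.94 = 93.84 cm

x̄ = 58.38 cm, ȳ = 93.84 cm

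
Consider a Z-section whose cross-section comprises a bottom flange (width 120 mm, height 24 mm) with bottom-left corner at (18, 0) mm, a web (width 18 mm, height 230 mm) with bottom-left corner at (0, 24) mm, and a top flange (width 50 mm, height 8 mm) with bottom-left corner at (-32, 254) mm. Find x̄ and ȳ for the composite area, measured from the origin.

bottom flange: A = 120 × 24 = 2880.00, centroid at (78.00, 12.00).
web: A = 18 × 230 = 4140.00, centroid at (9.00, 139.00).
top flange: A = 50 × 8 = 400.00, centroid at (-7.00, 258.00).
ΣA = 7420.00 mm², ΣAx̄ = 259100.00 mm³, ΣAȳ = 713220.00 mm³.
x̄ = 259100.00/7420.00 = 34.92 mm; ȳ = 713220.00/7420.00 = 96.12 mm.

x̄ = 34.92 mm, ȳ = 96.12 mm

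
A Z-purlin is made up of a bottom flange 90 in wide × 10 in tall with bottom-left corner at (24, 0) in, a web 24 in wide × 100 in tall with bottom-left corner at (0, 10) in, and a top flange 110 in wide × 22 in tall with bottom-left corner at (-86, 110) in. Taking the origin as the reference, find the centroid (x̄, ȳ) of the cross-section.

x̄ = 2.78 in, ȳ = 77.15 in

bottom flange: A = 90 × 10 = 900.00, centroid at (69.00, 5.00).
web: A = 24 × 100 = 2400.00, centroid at (12.00, 60.00).
top flange: A = 110 × 22 = 2420.00, centroid at (-31.00, 121.00).
ΣA = 5720.00 in²
ΣAx̄ = (900.00)(69.00) + (2400.00)(12.00) + (2420.00)(-31.00) = 15880.00 in³
ΣAȳ = (900.00)(5.00) + (2400.00)(60.00) + (2420.00)(121.00) = 441320.00 in³
x̄ = 15880.00 / 5720.00 = 2.78 in
ȳ = 441320.00 / 5720.00 = 77.15 in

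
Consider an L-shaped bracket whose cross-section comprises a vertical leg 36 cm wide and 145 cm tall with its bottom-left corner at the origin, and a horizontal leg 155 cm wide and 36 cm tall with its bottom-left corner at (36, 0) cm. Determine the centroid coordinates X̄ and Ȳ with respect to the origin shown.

Part | A | x̄ᵢ | ȳᵢ | A·x̄ᵢ | A·ȳᵢ
vertical leg | 5220.00 | 18.00 | 72.50 | 93960.00 | 378450.00
horizontal leg | 5580.00 | 113.50 | 18.00 | 633330.00 | 100440.00
Σ | 10800.00 |  |  | 727290.00 | 478890.00
X̄ = 727290.00 / 10800.00 = 67.34 cm
Ȳ = 478890.00 / 10800.00 = 44.34 cm

X̄ = 67.34 cm, Ȳ = 44.34 cm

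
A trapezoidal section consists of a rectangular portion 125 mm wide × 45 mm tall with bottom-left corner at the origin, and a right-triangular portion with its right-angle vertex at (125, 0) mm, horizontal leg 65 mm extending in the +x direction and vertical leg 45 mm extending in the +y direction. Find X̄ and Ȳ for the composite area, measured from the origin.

Part | A | x̄ᵢ | ȳᵢ | A·x̄ᵢ | A·ȳᵢ
rectangular portion | 5625.00 | 62.50 | 22.50 | 351562.50 | 126562.50
triangular portion | 1462.50 | 146.67 | 15.00 | 214500.00 | 21937.50
Σ | 7087.50 |  |  | 566062.50 | 148500.00
X̄ = 566062.50 / 7087.50 = 79.87 mm
Ȳ = 148500.00 / 7087.50 = 20.95 mm

X̄ = 79.87 mm, Ȳ = 20.95 mm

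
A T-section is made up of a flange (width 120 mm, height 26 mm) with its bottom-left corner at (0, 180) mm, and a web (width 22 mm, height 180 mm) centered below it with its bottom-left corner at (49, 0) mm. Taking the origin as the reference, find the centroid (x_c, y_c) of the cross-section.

x_c = 60.00 mm, y_c = 135.39 mm

Part | A | x̄ᵢ | ȳᵢ | A·x̄ᵢ | A·ȳᵢ
web | 3960.00 | 60.00 | 90.00 | 237600.00 | 356400.00
flange | 3120.00 | 60.00 | 193.00 | 187200.00 | 602160.00
Σ | 7080.00 |  |  | 424800.00 | 958560.00
x_c = 424800.00 / 7080.00 = 60.00 mm
y_c = 958560.00 / 7080.00 = 135.39 mm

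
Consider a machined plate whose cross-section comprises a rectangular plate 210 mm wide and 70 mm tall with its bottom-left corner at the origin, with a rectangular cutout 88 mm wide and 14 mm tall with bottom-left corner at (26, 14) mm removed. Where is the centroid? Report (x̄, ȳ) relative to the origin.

x̄ = 108.20 mm, ȳ = 36.28 mm

plate: A = 210 × 70 = 14700.00, centroid at (105.00, 35.00).
hole: A = −(88 × 14) = -1232.00, centroid at (70.00, 21.00).
ΣA = 13468.00 mm²
ΣAx̄ = (14700.00)(105.00) + (-1232.00)(70.00) = 1457260.00 mm³
ΣAȳ = (14700.00)(35.00) + (-1232.00)(21.00) = 488628.00 mm³
x̄ = 1457260.00 / 13468.00 = 108.20 mm
ȳ = 488628.00 / 13468.00 = 36.28 mm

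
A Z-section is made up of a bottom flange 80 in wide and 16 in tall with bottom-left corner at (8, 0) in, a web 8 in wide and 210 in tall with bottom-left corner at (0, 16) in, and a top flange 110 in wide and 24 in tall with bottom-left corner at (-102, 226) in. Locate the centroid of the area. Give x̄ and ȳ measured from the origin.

Part | A | x̄ᵢ | ȳᵢ | A·x̄ᵢ | A·ȳᵢ
bottom flange | 1280.00 | 48.00 | 8.00 | 61440.00 | 10240.00
web | 1680.00 | 4.00 | 121.00 | 6720.00 | 203280.00
top flange | 2640.00 | -47.00 | 238.00 | -124080.00 | 628320.00
Σ | 5600.00 |  |  | -55920.00 | 841840.00
x̄ = -55920.00 / 5600.00 = -9.99 in
ȳ = 841840.00 / 5600.00 = 150.33 in

x̄ = -9.99 in, ȳ = 150.33 in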